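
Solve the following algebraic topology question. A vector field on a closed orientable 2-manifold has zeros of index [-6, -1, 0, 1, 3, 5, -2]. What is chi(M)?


Poincare-Hopf: chi(M) = sum of indices of zeros.
chi = (-6) + (-1) + (0) + (1) + (3) + (5) + (-2) = 0

0


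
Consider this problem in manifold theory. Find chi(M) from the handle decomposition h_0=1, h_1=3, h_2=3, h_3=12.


Handles of index k contribute (-1)^k to chi (same as CW cells).
chi = (1) + (-3) + (3) + (-12) = -11

-11


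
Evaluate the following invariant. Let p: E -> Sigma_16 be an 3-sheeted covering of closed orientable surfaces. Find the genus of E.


For an n-sheeted cover: chi(E) = n * chi(B).
chi(Sigma_16) = 2 - 2*16 = -30.
chi(E) = 3 * (-30) = -90.
genus(E) = (2 - chi(E))/2 = (2 - (-90))/2 = 92/2 = 46

46


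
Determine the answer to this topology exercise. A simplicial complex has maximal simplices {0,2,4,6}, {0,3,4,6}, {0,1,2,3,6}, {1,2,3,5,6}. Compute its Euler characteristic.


Enumerate all faces; f-vector: f_0=7, f_1=18, f_2=21, f_3=11, f_4=2.
chi = sum (-1)^k f_k = 1

1


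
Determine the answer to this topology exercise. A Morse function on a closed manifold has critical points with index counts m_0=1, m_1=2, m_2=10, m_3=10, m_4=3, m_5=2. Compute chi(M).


Morse theory: chi(M) = sum_k (-1)^k m_k where m_k = #(index-k critical points).
= (1) + (-2) + (10) + (-10) + (3) + (-2) = 0

0


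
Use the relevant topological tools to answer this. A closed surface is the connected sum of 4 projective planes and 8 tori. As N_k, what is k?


Since a >= 1, the sum is non-orientable; each T^2 can be replaced by RP^2 # RP^2 (since T^2#RP^2 = 3RP^2).
Total crosscaps k = 4 + 2*8 = 20.
Check via chi: chi = 4*1 + 8*0 - (4+8-1)*2 = -18 = 2 - k = -18. Consistent.

20


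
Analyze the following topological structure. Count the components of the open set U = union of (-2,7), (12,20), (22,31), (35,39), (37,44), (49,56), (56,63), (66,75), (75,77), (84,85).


Sort and merge overlapping open intervals.
Merged: (-2,7), (12,20), (22,31), (35,44), (49,56), (56,63), (66,75), (75,77), (84,85).
Number of components = 9

9


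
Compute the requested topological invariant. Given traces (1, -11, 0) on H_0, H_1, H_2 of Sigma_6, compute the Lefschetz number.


L(f) = tr(f_0*) - tr(f_1*) + tr(f_2*).
= 1 - (-11) + (0)
= 12

12


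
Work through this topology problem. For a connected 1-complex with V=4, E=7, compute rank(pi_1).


For a connected graph: rank(pi_1) = b_1 = E - V + 1 = 1 - chi.
chi = V - E = 4 - 7 = -3.
rank = 1 - (-3) = 7 - 4 + 1 = 4

4


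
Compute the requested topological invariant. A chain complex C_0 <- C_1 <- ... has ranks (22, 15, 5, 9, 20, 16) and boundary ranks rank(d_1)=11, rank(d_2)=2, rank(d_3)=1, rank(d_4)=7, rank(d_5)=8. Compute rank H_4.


rank H_k = rank(ker d_k) - rank(im d_{k+1}).
rank(ker d_4) = rank(C_4) - rank(d_4) = 20 - 7 = 13.
rank(im d_{4+1}) = 8.
rank H_4 = 13 - 8 = 5

5


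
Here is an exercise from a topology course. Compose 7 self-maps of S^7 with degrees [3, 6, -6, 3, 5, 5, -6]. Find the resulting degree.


Degree is multiplicative: deg(composition) = product of degrees.
= (3) * (6) * (-6) * (3) * (5) * (5) * (-6) = 48600

48600


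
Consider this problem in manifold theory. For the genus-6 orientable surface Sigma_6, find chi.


For a closed orientable surface of genus g: chi = 2 - 2g.
Here g = 6.
chi = 2 - 2*6 = 2 - 12 = -10

-10


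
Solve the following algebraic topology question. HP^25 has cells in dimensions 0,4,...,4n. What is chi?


HP^25 has one cell in each dimension 0, 4, ..., 4*25 (25+1 cells, all even-dim).
chi = 25 + 1 = 26

26


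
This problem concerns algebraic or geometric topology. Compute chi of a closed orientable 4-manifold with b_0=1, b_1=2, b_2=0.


By Poincare duality b_k = b_{4-k}, so full Betti numbers: b_0=1, b_1=2, b_2=0, b_3=2, b_4=1.
chi = sum (-1)^k b_k = -2

-2


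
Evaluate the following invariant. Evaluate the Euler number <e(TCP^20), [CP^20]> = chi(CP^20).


For any closed oriented manifold, <e(TM),[M]> = chi(M).
chi(CP^20) = 20+1 = 21

21


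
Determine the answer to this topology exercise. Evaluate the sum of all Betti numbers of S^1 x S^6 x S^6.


Total Betti number is multiplicative under products.
Each S^d (d>=1) has total Betti number 2.
There are 3 sphere factors.
Total = 2^3 = 8

8


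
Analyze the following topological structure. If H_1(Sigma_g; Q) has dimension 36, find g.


For a closed orientable surface: b_1 = 2g.
36 = 2g
g = 36 / 2 = 18

18


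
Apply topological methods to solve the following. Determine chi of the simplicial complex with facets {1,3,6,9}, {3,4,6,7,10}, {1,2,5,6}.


Enumerate all faces; f-vector: f_0=9, f_1=20, f_2=18, f_3=7, f_4=1.
chi = sum (-1)^k f_k = 1

1


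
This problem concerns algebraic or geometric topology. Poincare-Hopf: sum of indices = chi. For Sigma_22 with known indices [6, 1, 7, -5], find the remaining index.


Poincare-Hopf: sum of indices = chi(M).
chi(Sigma_22) = 2 - 2*22 = -42.
Sum of known indices = 9.
x = chi - (sum known) = -42 - (9) = -51

-51


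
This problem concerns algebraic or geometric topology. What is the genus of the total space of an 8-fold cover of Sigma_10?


For an n-sheeted cover: chi(E) = n * chi(B).
chi(Sigma_10) = 2 - 2*10 = -18.
chi(E) = 8 * (-18) = -144.
genus(E) = (2 - chi(E))/2 = (2 - (-144))/2 = 146/2 = 73

73


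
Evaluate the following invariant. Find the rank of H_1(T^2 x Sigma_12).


pi_1(A x B) = pi_1(A) x pi_1(B); rank of abelianization = b_1.
b_1(T^2) = 2, b_1(Sigma_12) = 2*12 = 24.
b_1(product) = 2 + 24 = 26

26


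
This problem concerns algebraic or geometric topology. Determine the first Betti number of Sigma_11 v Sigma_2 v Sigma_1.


For a wedge X v Y: reduced H_k(X v Y) = H_k(X) + H_k(Y).
Each Sigma_g contributes b_1 = 2g.
b_1 = 22 + 4 + 2 = 28

28


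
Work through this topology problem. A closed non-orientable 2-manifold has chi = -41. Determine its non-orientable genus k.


chi = 2 - k for closed non-orientable surfaces with k crosscaps.
-41 = 2 - k
k = 2 - (-41) = 43

43


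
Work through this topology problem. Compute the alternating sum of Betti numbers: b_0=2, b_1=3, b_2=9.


chi = sum_k (-1)^k b_k.
= (2) + (-3) + (9)
= 8

8


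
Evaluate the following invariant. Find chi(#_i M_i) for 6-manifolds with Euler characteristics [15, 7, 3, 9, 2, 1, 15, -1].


For n-manifolds: chi(A#B) = chi(A) + chi(B) - chi(S^6).
chi(S^6) = 1 + (-1)^6 = 2.
chi(#) = (sum chi_i) - (8-1)*chi(S^6) = 51 - 7*2 = 37

37


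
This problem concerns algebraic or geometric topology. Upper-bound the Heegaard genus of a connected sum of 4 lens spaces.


Heegaard genus satisfies g(A#B) <= g(A) + g(B).
Each lens space has g = 1.
Upper bound: 4 * 1 = 4

4


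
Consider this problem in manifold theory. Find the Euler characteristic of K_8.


K_8: V = 8, E = C(8,2) = 28.
chi = V - E = 8 - 28 = -20

-20


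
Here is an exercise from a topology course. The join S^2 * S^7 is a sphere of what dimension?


Join of spheres: S^m * S^n = S^{m+n+1}.
dim = 2 + 7 + 1 = 10

10


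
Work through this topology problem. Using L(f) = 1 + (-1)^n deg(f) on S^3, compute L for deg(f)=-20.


On S^3: L(f) = tr(f_0*) + (-1)^3 tr(f_3*) = 1 + (-1)^3 * deg(f).
L(f) = 1 + (-1)^3 * -20 = 1 + 20 = 21

21


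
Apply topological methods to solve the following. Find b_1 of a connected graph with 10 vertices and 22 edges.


For a connected graph: rank(pi_1) = b_1 = E - V + 1 = 1 - chi.
chi = V - E = 10 - 22 = -12.
rank = 1 - (-12) = 22 - 10 + 1 = 13

13


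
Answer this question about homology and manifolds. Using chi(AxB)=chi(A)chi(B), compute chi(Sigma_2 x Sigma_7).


chi(Sigma_2) = 2 - 2*2 = -2
chi(Sigma_7) = 2 - 2*7 = -12
chi(product) = (-2) * (-12) = 24

24


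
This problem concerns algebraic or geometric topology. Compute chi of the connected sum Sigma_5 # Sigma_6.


chi(Sigma_5) = 2 - 2*5 = -8
chi(Sigma_6) = 2 - 2*6 = -10
For surfaces: chi(A#B) = chi(A) + chi(B) - 2.
chi = -8 + -10 - 2 = -20

-20


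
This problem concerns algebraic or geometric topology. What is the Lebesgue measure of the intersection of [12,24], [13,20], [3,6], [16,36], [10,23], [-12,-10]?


Intersection = [max(a_i), min(b_i)] = [16, -10].
Since 16 > -10, the intersection is empty.
Length = 0

0


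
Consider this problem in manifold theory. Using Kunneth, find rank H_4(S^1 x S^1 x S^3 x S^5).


Each S^d has Poincare polynomial 1 + t^d.
The product S^1 x S^1 x S^3 x S^5 has Poincare polynomial prod(1+t^d_i).
Expanding: b_0=1, b_1=2, b_2=1, b_3=1, b_4=2, b_5=2, b_6=2, b_7=1, b_8=1, b_9=2, b_10=1.
b_4 = 2

2


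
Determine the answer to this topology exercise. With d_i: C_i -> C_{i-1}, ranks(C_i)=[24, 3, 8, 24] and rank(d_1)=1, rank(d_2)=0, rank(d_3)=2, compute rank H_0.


rank H_k = rank(ker d_k) - rank(im d_{k+1}).
rank(ker d_0) = rank(C_0) - rank(d_0) = 24 - 0 = 24.
rank(im d_{0+1}) = 1.
rank H_0 = 24 - 1 = 23

23


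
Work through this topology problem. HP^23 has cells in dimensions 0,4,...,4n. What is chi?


HP^23 has one cell in each dimension 0, 4, ..., 4*23 (23+1 cells, all even-dim).
chi = 23 + 1 = 24

24


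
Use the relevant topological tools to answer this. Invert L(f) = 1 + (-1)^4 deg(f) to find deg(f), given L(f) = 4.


L(f) = 1 + (-1)^4 deg(f) on S^4.
4 = 1 + (-1)^4 * deg(f)
(-1)^4 * deg(f) = 3
deg(f) = 3

3


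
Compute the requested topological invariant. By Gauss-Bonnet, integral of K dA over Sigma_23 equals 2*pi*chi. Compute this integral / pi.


Gauss-Bonnet: integral K dA = 2*pi*chi(M).
chi(Sigma_23) = 2 - 2*23 = -44.
(integral K dA)/pi = 2*chi = 2*(-44) = -88

-88


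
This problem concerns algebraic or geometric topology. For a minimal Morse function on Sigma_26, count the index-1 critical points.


A perfect Morse function has m_k = b_k.
For Sigma_26: b_0=1, b_1=2g=52, b_2=1.
Saddles m_1 = 2g = 52

52


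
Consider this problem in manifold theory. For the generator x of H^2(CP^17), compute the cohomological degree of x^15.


|x| = 2 in H^*(CP^n).
|x^15| = 15 * |x| = 15 * 2 = 30

30


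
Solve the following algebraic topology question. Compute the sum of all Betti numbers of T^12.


b_k(T^12) = C(12,k), so the sum over k is sum_k C(12,k) = 2^12.
Total = 2^12 = 4096

4096


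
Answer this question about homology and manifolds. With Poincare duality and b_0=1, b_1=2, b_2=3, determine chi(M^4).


By Poincare duality b_k = b_{4-k}, so full Betti numbers: b_0=1, b_1=2, b_2=3, b_3=2, b_4=1.
chi = sum (-1)^k b_k = 1

1


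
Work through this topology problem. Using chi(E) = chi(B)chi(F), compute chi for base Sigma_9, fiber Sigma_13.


For a fiber bundle F -> E -> B (with CW structure): chi(E) = chi(B) * chi(F).
chi(Sigma_9) = -16, chi(Sigma_13) = -24.
chi(E) = (-16) * (-24) = 384

384


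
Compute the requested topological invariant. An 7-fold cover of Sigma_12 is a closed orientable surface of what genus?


For an n-sheeted cover: chi(E) = n * chi(B).
chi(Sigma_12) = 2 - 2*12 = -22.
chi(E) = 7 * (-22) = -154.
genus(E) = (2 - chi(E))/2 = (2 - (-154))/2 = 156/2 = 78

78


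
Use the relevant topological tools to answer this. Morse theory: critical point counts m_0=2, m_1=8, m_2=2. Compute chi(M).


Morse theory: chi(M) = sum_k (-1)^k m_k where m_k = #(index-k critical points).
= (2) + (-8) + (2) = -4

-4


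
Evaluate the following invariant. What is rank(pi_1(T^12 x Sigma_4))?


pi_1(A x B) = pi_1(A) x pi_1(B); rank of abelianization = b_1.
b_1(T^12) = 12, b_1(Sigma_4) = 2*4 = 8.
b_1(product) = 12 + 8 = 20

20


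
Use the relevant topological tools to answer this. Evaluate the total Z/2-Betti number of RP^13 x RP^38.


dim H^*(RP^n; Z/2) = n+1 (one Z/2 in each degree 0..n).
Total Betti number is multiplicative.
Total = (13+1) * (38+1) = 14 * 39 = 546

546


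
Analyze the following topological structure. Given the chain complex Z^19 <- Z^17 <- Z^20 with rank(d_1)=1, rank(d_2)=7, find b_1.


rank H_k = rank(ker d_k) - rank(im d_{k+1}).
rank(ker d_1) = rank(C_1) - rank(d_1) = 17 - 1 = 16.
rank(im d_{1+1}) = 7.
rank H_1 = 16 - 7 = 9

9


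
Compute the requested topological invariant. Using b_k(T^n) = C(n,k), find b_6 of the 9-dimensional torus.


By the Kunneth formula, b_k(T^n) = C(n,k).
b_6(T^9) = C(9,6).
C(9,6) = 9!/(6!*3!) = 84

84


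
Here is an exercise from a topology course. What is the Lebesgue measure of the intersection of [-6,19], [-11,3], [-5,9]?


Intersection = [max(a_i), min(b_i)] = [-5, 3].
Length = 3 - -5 = 8

8


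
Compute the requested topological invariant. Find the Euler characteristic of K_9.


K_9: V = 9, E = C(9,2) = 36.
chi = V - E = 9 - 36 = -27

-27


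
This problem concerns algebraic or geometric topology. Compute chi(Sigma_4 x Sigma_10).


chi(Sigma_4) = 2 - 2*4 = -6
chi(Sigma_10) = 2 - 2*10 = -18
chi(product) = (-6) * (-18) = 108

108


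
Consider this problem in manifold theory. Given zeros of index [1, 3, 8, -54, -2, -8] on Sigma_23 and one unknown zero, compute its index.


Poincare-Hopf: sum of indices = chi(M).
chi(Sigma_23) = 2 - 2*23 = -44.
Sum of known indices = -52.
x = chi - (sum known) = -44 - (-52) = 8

8


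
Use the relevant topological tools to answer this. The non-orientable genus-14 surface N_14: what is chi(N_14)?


For a non-orientable closed surface with k crosscaps: chi = 2 - k.
Here k = 14.
chi = 2 - 14 = -12

-12


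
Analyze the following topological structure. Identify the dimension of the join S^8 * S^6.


Join of spheres: S^m * S^n = S^{m+n+1}.
dim = 8 + 6 + 1 = 15

15


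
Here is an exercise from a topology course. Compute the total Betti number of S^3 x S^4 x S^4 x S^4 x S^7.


Total Betti number is multiplicative under products.
Each S^d (d>=1) has total Betti number 2.
There are 5 sphere factors.
Total = 2^5 = 32

32


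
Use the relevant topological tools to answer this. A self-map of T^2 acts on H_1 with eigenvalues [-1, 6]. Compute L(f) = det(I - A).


For a torus self-map: L(f) = det(I - A) where A acts on H_1.
L(f) = (1--1) * (1-6) = 2 * -5 = -10

-10


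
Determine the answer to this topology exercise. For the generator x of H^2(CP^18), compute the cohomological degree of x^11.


|x| = 2 in H^*(CP^n).
|x^11| = 11 * |x| = 11 * 2 = 22

22


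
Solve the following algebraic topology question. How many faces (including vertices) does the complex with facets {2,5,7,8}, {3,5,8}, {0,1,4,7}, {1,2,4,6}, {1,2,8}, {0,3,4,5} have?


Each maximal simplex on m vertices has 2^m - 1 nonempty faces.
Take the union (dedupe shared faces).
Total distinct faces = 55

55


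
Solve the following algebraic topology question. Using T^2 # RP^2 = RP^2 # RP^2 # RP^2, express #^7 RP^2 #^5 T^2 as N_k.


Since a >= 1, the sum is non-orientable; each T^2 can be replaced by RP^2 # RP^2 (since T^2#RP^2 = 3RP^2).
Total crosscaps k = 7 + 2*5 = 17.
Check via chi: chi = 7*1 + 5*0 - (7+5-1)*2 = -15 = 2 - k = -15. Consistent.

17


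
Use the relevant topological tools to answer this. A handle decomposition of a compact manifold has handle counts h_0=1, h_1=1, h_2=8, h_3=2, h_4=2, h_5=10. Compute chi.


Handles of index k contribute (-1)^k to chi (same as CW cells).
chi = (1) + (-1) + (8) + (-2) + (2) + (-10) = -2

-2


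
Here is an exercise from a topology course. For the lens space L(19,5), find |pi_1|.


pi_1(L(p,q)) = Z/pZ for any q coprime to p.
|pi_1(L(19,5))| = 19

19


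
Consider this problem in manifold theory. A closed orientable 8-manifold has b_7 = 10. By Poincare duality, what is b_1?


Poincare duality for closed orientable n-manifolds: b_k = b_{n-k}.
Here n = 8, so b_1 = b_7 = 10

10


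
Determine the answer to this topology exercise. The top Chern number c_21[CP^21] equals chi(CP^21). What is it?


For any closed oriented manifold, <e(TM),[M]> = chi(M).
chi(CP^21) = 21+1 = 22

22


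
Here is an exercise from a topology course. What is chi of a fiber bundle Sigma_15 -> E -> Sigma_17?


For a fiber bundle F -> E -> B (with CW structure): chi(E) = chi(B) * chi(F).
chi(Sigma_17) = -32, chi(Sigma_15) = -28.
chi(E) = (-32) * (-28) = 896

896


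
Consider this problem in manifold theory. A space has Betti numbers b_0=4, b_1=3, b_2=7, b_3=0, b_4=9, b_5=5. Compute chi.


chi = sum_k (-1)^k b_k.
= (4) + (-3) + (7) + (0) + (9) + (-5)
= 12

12


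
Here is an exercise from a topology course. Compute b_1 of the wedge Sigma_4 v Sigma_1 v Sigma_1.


For a wedge X v Y: reduced H_k(X v Y) = H_k(X) + H_k(Y).
Each Sigma_g contributes b_1 = 2g.
b_1 = 8 + 2 + 2 = 12

12


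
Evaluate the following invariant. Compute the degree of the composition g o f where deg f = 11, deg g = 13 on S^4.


Degree is multiplicative under composition: deg(g o f) = deg(g) * deg(f).
= 13 * 11 = 143

143


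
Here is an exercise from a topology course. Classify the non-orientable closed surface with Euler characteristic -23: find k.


chi = 2 - k for closed non-orientable surfaces with k crosscaps.
-23 = 2 - k
k = 2 - (-23) = 25

25


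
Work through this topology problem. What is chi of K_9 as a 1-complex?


K_9: V = 9, E = C(9,2) = 36.
chi = V - E = 9 - 36 = -27

-27


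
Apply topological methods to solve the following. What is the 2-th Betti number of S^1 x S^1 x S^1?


Each S^d has Poincare polynomial 1 + t^d.
The product S^1 x S^1 x S^1 has Poincare polynomial prod(1+t^d_i).
Expanding: b_0=1, b_1=3, b_2=3, b_3=1.
b_2 = 3

3


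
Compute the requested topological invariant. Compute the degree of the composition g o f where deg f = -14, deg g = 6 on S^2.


Degree is multiplicative under composition: deg(g o f) = deg(g) * deg(f).
= 6 * -14 = -84

-84


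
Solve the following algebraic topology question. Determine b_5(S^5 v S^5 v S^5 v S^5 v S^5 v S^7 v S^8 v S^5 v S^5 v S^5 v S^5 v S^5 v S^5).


For a wedge of spheres, H_k (k>0) is free on one generator per sphere of dimension k.
Spheres of dimension 5: count = 11.
b_5 = 11

11


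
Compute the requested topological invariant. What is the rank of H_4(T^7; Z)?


By the Kunneth formula, b_k(T^n) = C(n,k).
b_4(T^7) = C(7,4).
C(7,4) = 7!/(4!*3!) = 35

35


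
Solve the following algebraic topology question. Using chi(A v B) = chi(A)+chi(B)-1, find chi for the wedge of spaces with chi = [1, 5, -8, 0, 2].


chi(A v B) = chi(A) + chi(B) - 1 (one point identified).
For 5 spaces: chi = (sum chi_i) - (5 - 1).
sum = 0; chi = 0 - 4 = -4

-4


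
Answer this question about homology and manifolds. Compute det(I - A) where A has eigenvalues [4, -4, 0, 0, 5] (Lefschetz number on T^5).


For a torus self-map: L(f) = det(I - A) where A acts on H_1.
L(f) = (1-4) * (1--4) * (1-0) * (1-0) * (1-5) = -3 * 5 * 1 * 1 * -4 = 60

60


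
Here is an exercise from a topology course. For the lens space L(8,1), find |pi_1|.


pi_1(L(p,q)) = Z/pZ for any q coprime to p.
|pi_1(L(8,1))| = 8

8


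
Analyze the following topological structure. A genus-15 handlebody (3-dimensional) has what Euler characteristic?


A genus-g handlebody deformation retracts to a wedge of g circles.
chi(vee_g S^1) = 1 - g.
chi(H_15) = 1 - 15 = -14

-14


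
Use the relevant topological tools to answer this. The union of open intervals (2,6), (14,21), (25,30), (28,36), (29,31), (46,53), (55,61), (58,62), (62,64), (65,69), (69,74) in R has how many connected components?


Sort and merge overlapping open intervals.
Merged: (2,6), (14,21), (25,36), (46,53), (55,62), (62,64), (65,69), (69,74).
Number of components = 8

8


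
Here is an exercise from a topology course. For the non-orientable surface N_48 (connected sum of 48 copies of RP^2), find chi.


For a non-orientable closed surface with k crosscaps: chi = 2 - k.
Here k = 48.
chi = 2 - 48 = -46

-46


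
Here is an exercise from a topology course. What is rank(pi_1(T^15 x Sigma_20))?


pi_1(A x B) = pi_1(A) x pi_1(B); rank of abelianization = b_1.
b_1(T^15) = 15, b_1(Sigma_20) = 2*20 = 40.
b_1(product) = 15 + 40 = 55

55


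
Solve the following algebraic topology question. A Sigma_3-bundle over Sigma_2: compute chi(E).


For a fiber bundle F -> E -> B (with CW structure): chi(E) = chi(B) * chi(F).
chi(Sigma_2) = -2, chi(Sigma_3) = -4.
chi(E) = (-2) * (-4) = 8

8


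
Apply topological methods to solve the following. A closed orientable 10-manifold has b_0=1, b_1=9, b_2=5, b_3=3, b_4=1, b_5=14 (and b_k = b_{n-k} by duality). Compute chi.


By Poincare duality b_k = b_{10-k}, so full Betti numbers: b_0=1, b_1=9, b_2=5, b_3=3, b_4=1, b_5=14, b_6=1, b_7=3, b_8=5, b_9=9, b_10=1.
chi = sum (-1)^k b_k = -24

-24


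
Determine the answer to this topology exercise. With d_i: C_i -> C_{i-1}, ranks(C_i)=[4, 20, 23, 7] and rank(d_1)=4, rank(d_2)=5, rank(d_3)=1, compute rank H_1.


rank H_k = rank(ker d_k) - rank(im d_{k+1}).
rank(ker d_1) = rank(C_1) - rank(d_1) = 20 - 4 = 16.
rank(im d_{1+1}) = 5.
rank H_1 = 16 - 5 = 11

11


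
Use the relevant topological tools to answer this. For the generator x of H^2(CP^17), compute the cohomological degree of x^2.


|x| = 2 in H^*(CP^n).
|x^2| = 2 * |x| = 2 * 2 = 4

4


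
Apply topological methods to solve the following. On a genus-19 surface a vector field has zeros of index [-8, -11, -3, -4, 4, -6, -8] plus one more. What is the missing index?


Poincare-Hopf: sum of indices = chi(M).
chi(Sigma_19) = 2 - 2*19 = -36.
Sum of known indices = -36.
x = chi - (sum known) = -36 - (-36) = 0

0


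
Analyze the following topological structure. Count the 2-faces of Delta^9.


Delta^9 has 9+1 vertices. A 2-face is a choice of 2+1 vertices.
f_2 = C(9+1, 2+1) = C(10,3) = 120

120


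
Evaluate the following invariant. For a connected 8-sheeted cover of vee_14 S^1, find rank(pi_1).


Nielsen-Schreier: an index-n subgroup of F_r is free of rank 1 + n(r-1).
Equivalently: chi(cover) = n*chi(base); chi(vee_r S^1) = 1 - 14 = -13.
chi(E) = 8*(-13) = -104; rank = 1 - chi(E) = 1 - (-104) = 105.
rank = 1 + 8*(14-1) = 1 + 104 = 105

105


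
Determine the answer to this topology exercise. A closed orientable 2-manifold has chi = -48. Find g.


chi = 2 - 2g for closed orientable surfaces.
-48 = 2 - 2g
2g = 2 - (-48) = 50
g = 25

25


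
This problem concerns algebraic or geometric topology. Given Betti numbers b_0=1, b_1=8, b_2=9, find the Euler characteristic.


chi = sum_k (-1)^k b_k.
= (1) + (-8) + (9)
= 2

2


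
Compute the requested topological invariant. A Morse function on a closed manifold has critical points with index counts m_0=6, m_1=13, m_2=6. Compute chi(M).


Morse theory: chi(M) = sum_k (-1)^k m_k where m_k = #(index-k critical points).
= (6) + (-13) + (6) = -1

-1


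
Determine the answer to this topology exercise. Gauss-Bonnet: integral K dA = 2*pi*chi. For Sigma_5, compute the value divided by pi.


Gauss-Bonnet: integral K dA = 2*pi*chi(M).
chi(Sigma_5) = 2 - 2*5 = -8.
(integral K dA)/pi = 2*chi = 2*(-8) = -16

-16


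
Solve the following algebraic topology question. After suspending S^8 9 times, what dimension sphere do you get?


Each suspension raises dimension by 1: Sigma S^n = S^{n+1}.
Sigma^9 S^8 = S^{8+9} = S^17

17


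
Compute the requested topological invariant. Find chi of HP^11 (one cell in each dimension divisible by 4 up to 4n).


HP^11 has one cell in each dimension 0, 4, ..., 4*11 (11+1 cells, all even-dim).
chi = 11 + 1 = 12

12


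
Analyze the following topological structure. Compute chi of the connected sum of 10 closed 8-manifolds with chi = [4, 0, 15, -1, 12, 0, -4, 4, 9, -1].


For n-manifolds: chi(A#B) = chi(A) + chi(B) - chi(S^8).
chi(S^8) = 1 + (-1)^8 = 2.
chi(#) = (sum chi_i) - (10-1)*chi(S^8) = 38 - 9*2 = 20

20


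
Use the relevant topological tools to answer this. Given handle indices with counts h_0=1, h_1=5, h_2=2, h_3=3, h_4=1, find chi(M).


Handles of index k contribute (-1)^k to chi (same as CW cells).
chi = (1) + (-5) + (2) + (-3) + (1) = -4

-4


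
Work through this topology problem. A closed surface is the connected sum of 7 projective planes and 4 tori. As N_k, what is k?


Since a >= 1, the sum is non-orientable; each T^2 can be replaced by RP^2 # RP^2 (since T^2#RP^2 = 3RP^2).
Total crosscaps k = 7 + 2*4 = 15.
Check via chi: chi = 7*1 + 4*0 - (7+4-1)*2 = -13 = 2 - k = -13. Consistent.

15


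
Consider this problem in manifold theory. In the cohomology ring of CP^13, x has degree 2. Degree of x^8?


|x| = 2 in H^*(CP^n).
|x^8| = 8 * |x| = 8 * 2 = 16

16


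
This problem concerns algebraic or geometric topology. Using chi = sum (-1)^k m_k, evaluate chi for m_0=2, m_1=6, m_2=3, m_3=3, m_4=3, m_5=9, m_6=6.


Morse theory: chi(M) = sum_k (-1)^k m_k where m_k = #(index-k critical points).
= (2) + (-6) + (3) + (-3) + (3) + (-9) + (6) = -4

-4


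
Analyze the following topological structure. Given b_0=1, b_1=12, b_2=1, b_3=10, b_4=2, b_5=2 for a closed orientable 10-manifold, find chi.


By Poincare duality b_k = b_{10-k}, so full Betti numbers: b_0=1, b_1=12, b_2=1, b_3=10, b_4=2, b_5=2, b_6=2, b_7=10, b_8=1, b_9=12, b_10=1.
chi = sum (-1)^k b_k = -38

-38


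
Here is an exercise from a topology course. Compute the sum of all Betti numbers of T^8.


b_k(T^8) = C(8,k), so the sum over k is sum_k C(8,k) = 2^8.
Total = 2^8 = 256

256


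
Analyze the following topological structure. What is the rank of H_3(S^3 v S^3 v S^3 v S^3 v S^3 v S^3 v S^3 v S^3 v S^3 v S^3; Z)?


For a wedge of spheres, H_k (k>0) is free on one generator per sphere of dimension k.
Spheres of dimension 3: count = 10.
b_3 = 10

10


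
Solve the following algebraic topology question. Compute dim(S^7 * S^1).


Join of spheres: S^m * S^n = S^{m+n+1}.
dim = 7 + 1 + 1 = 9

9


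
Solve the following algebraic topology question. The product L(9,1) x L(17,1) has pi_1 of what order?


pi_1(X x Y) = pi_1(X) x pi_1(Y).
pi_1(L(9,1)) = Z/9, pi_1(L(17,1)) = Z/17.
|Z/9 x Z/17| = 9 * 17 = 153

153


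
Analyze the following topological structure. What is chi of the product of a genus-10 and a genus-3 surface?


chi(Sigma_10) = 2 - 2*10 = -18
chi(Sigma_3) = 2 - 2*3 = -4
chi(product) = (-18) * (-4) = 72

72


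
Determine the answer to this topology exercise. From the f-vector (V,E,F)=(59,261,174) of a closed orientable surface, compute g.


chi = V - E + F = 59 - 261 + 174 = -28
For orientable closed surface: chi = 2 - 2g, so g = (2 - chi)/2.
g = (2 - (-28)) / 2 = 30 / 2 = 15

15


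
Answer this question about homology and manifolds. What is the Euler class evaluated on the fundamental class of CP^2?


For any closed oriented manifold, <e(TM),[M]> = chi(M).
chi(CP^2) = 2+1 = 3

3


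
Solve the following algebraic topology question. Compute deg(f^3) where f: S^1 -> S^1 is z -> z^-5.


deg(f) = -5. Degree is multiplicative: deg(f^3) = (deg f)^3.
deg(f^3) = (-5)^3 = -125

-125


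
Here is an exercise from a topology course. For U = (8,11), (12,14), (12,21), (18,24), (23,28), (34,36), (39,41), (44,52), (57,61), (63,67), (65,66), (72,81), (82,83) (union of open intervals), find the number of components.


Sort and merge overlapping open intervals.
Merged: (8,11), (12,28), (34,36), (39,41), (44,52), (57,61), (63,67), (72,81), (82,83).
Number of components = 9

9


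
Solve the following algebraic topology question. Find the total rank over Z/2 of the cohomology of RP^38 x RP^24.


dim H^*(RP^n; Z/2) = n+1 (one Z/2 in each degree 0..n).
Total Betti number is multiplicative.
Total = (38+1) * (24+1) = 39 * 25 = 975

975


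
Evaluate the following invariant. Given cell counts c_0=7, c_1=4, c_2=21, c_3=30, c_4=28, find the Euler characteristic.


chi = sum_k (-1)^k c_k.
= (-1)^0*7 + (-1)^1*4 + (-1)^2*21 + (-1)^3*30 + (-1)^4*28
= (7) + (-4) + (21) + (-30) + (28)
= 22

22


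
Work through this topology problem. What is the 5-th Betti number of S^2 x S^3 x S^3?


Each S^d has Poincare polynomial 1 + t^d.
The product S^2 x S^3 x S^3 has Poincare polynomial prod(1+t^d_i).
Expanding: b_0=1, b_2=1, b_3=2, b_5=2, b_6=1, b_8=1.
b_5 = 2

2


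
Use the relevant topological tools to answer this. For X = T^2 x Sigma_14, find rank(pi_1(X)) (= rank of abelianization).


pi_1(A x B) = pi_1(A) x pi_1(B); rank of abelianization = b_1.
b_1(T^2) = 2, b_1(Sigma_14) = 2*14 = 28.
b_1(product) = 2 + 28 = 30

30


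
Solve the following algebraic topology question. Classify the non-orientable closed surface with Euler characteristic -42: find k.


chi = 2 - k for closed non-orientable surfaces with k crosscaps.
-42 = 2 - k
k = 2 - (-42) = 44

44


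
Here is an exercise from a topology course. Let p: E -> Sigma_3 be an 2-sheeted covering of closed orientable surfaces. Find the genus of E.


For an n-sheeted cover: chi(E) = n * chi(B).
chi(Sigma_3) = 2 - 2*3 = -4.
chi(E) = 2 * (-4) = -8.
genus(E) = (2 - chi(E))/2 = (2 - (-8))/2 = 10/2 = 5

5


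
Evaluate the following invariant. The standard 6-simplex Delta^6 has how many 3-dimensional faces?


Delta^6 has 6+1 vertices. A 3-face is a choice of 3+1 vertices.
f_3 = C(6+1, 3+1) = C(7,4) = 35

35


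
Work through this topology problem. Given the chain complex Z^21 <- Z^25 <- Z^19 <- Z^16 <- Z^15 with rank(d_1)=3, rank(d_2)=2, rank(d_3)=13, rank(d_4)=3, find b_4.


rank H_k = rank(ker d_k) - rank(im d_{k+1}).
rank(ker d_4) = rank(C_4) - rank(d_4) = 15 - 3 = 12.
rank(im d_{4+1}) = 0.
rank H_4 = 12 - 0 = 12

12


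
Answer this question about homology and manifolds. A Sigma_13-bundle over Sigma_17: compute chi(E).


For a fiber bundle F -> E -> B (with CW structure): chi(E) = chi(B) * chi(F).
chi(Sigma_17) = -32, chi(Sigma_13) = -24.
chi(E) = (-32) * (-24) = 768

768


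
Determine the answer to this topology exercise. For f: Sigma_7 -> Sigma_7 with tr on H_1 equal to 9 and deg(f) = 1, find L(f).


L(f) = tr(f_0*) - tr(f_1*) + tr(f_2*).
= 1 - (9) + (1)
= -7

-7


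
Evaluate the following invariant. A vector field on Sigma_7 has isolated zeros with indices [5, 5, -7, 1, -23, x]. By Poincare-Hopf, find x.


Poincare-Hopf: sum of indices = chi(M).
chi(Sigma_7) = 2 - 2*7 = -12.
Sum of known indices = -19.
x = chi - (sum known) = -12 - (-19) = 7

7


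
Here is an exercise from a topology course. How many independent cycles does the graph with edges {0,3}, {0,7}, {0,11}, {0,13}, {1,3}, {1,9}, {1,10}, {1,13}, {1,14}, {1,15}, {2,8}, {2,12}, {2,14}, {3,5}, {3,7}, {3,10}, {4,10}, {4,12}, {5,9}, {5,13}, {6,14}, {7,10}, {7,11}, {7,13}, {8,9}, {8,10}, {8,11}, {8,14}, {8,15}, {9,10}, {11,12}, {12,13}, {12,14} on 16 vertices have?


b_1 = E - V + (number of components).
E = 33, V = 16, components = 1.
b_1 = 33 - 16 + 1 = 18

18


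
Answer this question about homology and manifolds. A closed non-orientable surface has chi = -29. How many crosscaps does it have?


chi = 2 - k for closed non-orientable surfaces with k crosscaps.
-29 = 2 - k
k = 2 - (-29) = 31

31


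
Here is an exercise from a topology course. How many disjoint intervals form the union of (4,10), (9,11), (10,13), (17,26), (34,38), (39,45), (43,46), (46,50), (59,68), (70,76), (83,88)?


Sort and merge overlapping open intervals.
Merged: (4,13), (17,26), (34,38), (39,46), (46,50), (59,68), (70,76), (83,88).
Number of components = 8

8


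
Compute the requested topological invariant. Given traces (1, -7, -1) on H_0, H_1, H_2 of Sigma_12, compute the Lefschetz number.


L(f) = tr(f_0*) - tr(f_1*) + tr(f_2*).
= 1 - (-7) + (-1)
= 7

7


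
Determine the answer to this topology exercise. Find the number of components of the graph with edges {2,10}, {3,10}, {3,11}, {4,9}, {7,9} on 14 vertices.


Run DFS/union-find over 14 vertices.
V = 14, E = 5.
Number of components = 9

9


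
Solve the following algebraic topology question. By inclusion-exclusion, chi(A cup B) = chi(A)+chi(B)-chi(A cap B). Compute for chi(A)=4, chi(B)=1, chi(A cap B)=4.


chi(A cup B) = chi(A) + chi(B) - chi(A cap B)
= 4 + (1) - (4)
= 1

1


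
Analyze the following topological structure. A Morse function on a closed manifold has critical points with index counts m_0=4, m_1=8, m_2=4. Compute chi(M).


Morse theory: chi(M) = sum_k (-1)^k m_k where m_k = #(index-k critical points).
= (4) + (-8) + (4) = 0

0


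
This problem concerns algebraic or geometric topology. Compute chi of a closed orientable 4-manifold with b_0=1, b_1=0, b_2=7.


By Poincare duality b_k = b_{4-k}, so full Betti numbers: b_0=1, b_1=0, b_2=7, b_3=0, b_4=1.
chi = sum (-1)^k b_k = 9

9


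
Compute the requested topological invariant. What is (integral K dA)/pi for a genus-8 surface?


Gauss-Bonnet: integral K dA = 2*pi*chi(M).
chi(Sigma_8) = 2 - 2*8 = -14.
(integral K dA)/pi = 2*chi = 2*(-14) = -28

-28


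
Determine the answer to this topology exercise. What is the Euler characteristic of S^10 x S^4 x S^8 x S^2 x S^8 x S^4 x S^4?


chi is multiplicative: chi(X x Y) = chi(X) chi(Y).
Each even-dim sphere has chi = 2. There are 7 factors.
chi = 2^7 = 128

128


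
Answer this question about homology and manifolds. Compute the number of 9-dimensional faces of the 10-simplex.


Delta^10 has 10+1 vertices. A 9-face is a choice of 9+1 vertices.
f_9 = C(10+1, 9+1) = C(11,10) = 11

11


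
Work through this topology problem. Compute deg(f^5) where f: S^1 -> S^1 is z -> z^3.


deg(f) = 3. Degree is multiplicative: deg(f^5) = (deg f)^5.
deg(f^5) = (3)^5 = 243

243


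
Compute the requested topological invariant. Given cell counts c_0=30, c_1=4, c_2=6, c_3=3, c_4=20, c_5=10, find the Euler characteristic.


chi = sum_k (-1)^k c_k.
= (-1)^0*30 + (-1)^1*4 + (-1)^2*6 + (-1)^3*3 + (-1)^4*20 + (-1)^5*10
= (30) + (-4) + (6) + (-3) + (20) + (-10)
= 39

39


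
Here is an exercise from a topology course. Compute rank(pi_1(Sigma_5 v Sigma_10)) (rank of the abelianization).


For a wedge: H_1(A v B) = H_1(A) + H_1(B).
b_1(Sigma_5) = 10, b_1(Sigma_10) = 20.
b_1 = 10 + 20 = 30

30


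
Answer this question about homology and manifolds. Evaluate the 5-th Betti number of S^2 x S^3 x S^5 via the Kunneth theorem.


Each S^d has Poincare polynomial 1 + t^d.
The product S^2 x S^3 x S^5 has Poincare polynomial prod(1+t^d_i).
Expanding: b_0=1, b_2=1, b_3=1, b_5=2, b_7=1, b_8=1, b_10=1.
b_5 = 2

2


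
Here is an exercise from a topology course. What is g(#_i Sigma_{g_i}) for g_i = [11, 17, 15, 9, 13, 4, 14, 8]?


Genus is additive under connected sum of orientable surfaces.
g = 11 + 17 + 15 + 9 + 13 + 4 + 14 + 8 = 91

91


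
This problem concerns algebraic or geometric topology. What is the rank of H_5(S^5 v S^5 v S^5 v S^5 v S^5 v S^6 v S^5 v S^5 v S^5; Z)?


For a wedge of spheres, H_k (k>0) is free on one generator per sphere of dimension k.
Spheres of dimension 5: count = 8.
b_5 = 8

8


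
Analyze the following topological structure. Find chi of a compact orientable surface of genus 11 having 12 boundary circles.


For a compact orientable surface with genus g and b boundary components: chi = 2 - 2g - b.
chi = 2 - 2*11 - 12 = 2 - 22 - 12 = -32

-32


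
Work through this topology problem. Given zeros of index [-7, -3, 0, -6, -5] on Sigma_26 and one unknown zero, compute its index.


Poincare-Hopf: sum of indices = chi(M).
chi(Sigma_26) = 2 - 2*26 = -50.
Sum of known indices = -21.
x = chi - (sum known) = -50 - (-21) = -29

-29


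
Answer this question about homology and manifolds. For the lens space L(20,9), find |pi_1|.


pi_1(L(p,q)) = Z/pZ for any q coprime to p.
|pi_1(L(20,9))| = 20

20


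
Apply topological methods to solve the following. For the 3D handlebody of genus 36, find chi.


A genus-g handlebody deformation retracts to a wedge of g circles.
chi(vee_g S^1) = 1 - g.
chi(H_36) = 1 - 36 = -35

-35


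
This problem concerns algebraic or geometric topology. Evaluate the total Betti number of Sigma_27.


For Sigma_27: b_0 = 1, b_1 = 2g = 54, b_2 = 1.
Total = 1 + 54 + 1 = 56

56


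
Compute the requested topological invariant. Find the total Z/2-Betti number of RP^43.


H^k(RP^43; Z/2) = Z/2 for each 0 <= k <= 43.
Total dimension = 43 + 1 = 44

44


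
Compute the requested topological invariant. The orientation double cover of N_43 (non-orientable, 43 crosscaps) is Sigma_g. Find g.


chi(N_43) = 2 - 43 = -41.
Double cover: chi(Sigma_g) = 2 * chi(N_43) = 2*(-41) = -82.
2 - 2g = -82, so g = (2 - (-82))/2 = 84/2 = 42

42


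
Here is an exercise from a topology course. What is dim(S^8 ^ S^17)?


S^m ^ S^n = S^{m+n}.
k = 8 + 17 = 25

25


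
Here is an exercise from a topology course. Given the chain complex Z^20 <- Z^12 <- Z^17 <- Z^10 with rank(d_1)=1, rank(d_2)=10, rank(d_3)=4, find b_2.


rank H_k = rank(ker d_k) - rank(im d_{k+1}).
rank(ker d_2) = rank(C_2) - rank(d_2) = 17 - 10 = 7.
rank(im d_{2+1}) = 4.
rank H_2 = 7 - 4 = 3

3


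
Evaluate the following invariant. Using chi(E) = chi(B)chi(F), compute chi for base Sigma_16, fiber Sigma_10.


For a fiber bundle F -> E -> B (with CW structure): chi(E) = chi(B) * chi(F).
chi(Sigma_16) = -30, chi(Sigma_10) = -18.
chi(E) = (-30) * (-18) = 540

540


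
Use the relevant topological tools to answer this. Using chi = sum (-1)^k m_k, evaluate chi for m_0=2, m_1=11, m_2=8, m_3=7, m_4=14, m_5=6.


Morse theory: chi(M) = sum_k (-1)^k m_k where m_k = #(index-k critical points).
= (2) + (-11) + (8) + (-7) + (14) + (-6) = 0

0


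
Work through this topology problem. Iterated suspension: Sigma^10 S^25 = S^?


Each suspension raises dimension by 1: Sigma S^n = S^{n+1}.
Sigma^10 S^25 = S^{25+10} = S^35

35


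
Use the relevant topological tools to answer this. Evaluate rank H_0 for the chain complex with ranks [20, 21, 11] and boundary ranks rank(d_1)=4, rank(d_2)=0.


rank H_k = rank(ker d_k) - rank(im d_{k+1}).
rank(ker d_0) = rank(C_0) - rank(d_0) = 20 - 0 = 20.
rank(im d_{0+1}) = 4.
rank H_0 = 20 - 4 = 16

16


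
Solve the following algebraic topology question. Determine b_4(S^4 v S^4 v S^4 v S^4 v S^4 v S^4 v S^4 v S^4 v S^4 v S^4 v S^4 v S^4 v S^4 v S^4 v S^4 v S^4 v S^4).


For a wedge of spheres, H_k (k>0) is free on one generator per sphere of dimension k.
Spheres of dimension 4: count = 17.
b_4 = 17

17


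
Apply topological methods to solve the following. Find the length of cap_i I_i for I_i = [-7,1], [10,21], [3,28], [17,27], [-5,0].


Intersection = [max(a_i), min(b_i)] = [17, 0].
Since 17 > 0, the intersection is empty.
Length = 0

0


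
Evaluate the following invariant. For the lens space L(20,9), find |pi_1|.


pi_1(L(p,q)) = Z/pZ for any q coprime to p.
|pi_1(L(20,9))| = 20

20


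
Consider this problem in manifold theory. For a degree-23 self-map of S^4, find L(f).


On S^4: L(f) = tr(f_0*) + (-1)^4 tr(f_4*) = 1 + (-1)^4 * deg(f).
L(f) = 1 + (-1)^4 * 23 = 1 + 23 = 24

24


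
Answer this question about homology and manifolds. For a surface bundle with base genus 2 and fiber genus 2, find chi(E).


For a fiber bundle F -> E -> B (with CW structure): chi(E) = chi(B) * chi(F).
chi(Sigma_2) = -2, chi(Sigma_2) = -2.
chi(E) = (-2) * (-2) = 4

4


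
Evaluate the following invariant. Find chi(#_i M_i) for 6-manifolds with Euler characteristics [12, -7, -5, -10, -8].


For n-manifolds: chi(A#B) = chi(A) + chi(B) - chi(S^6).
chi(S^6) = 1 + (-1)^6 = 2.
chi(#) = (sum chi_i) - (5-1)*chi(S^6) = -18 - 4*2 = -26

-26


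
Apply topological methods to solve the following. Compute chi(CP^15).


CP^15 has one cell in each even dimension 0, 2, ..., 2*15 (15+1 cells total).
All cells are even-dimensional, so chi = number of cells.
chi = 15 + 1 = 16

16


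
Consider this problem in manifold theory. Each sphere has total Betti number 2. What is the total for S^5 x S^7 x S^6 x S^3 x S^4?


Total Betti number is multiplicative under products.
Each S^d (d>=1) has total Betti number 2.
There are 5 sphere factors.
Total = 2^5 = 32

32
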